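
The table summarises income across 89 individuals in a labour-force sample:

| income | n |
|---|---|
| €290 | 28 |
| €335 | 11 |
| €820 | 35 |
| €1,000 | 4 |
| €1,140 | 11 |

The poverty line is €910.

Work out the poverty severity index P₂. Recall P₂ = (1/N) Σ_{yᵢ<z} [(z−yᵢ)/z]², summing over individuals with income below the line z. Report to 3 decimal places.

0.199

Below z: 28×€290, 11×€335, 35×€820 (q = 74 of N = 89).
Normalized shortfalls: (910−290)/910 = 0.6813 (×28); (910−335)/910 = 0.6319 (×11); (910−820)/910 = 0.0989 (×35).
Squared: 0.4642 (×28); 0.3993 (×11); 0.0098 (×35).
Sum = 17.731645; P₂ = 17.731645 / 89 = 0.199.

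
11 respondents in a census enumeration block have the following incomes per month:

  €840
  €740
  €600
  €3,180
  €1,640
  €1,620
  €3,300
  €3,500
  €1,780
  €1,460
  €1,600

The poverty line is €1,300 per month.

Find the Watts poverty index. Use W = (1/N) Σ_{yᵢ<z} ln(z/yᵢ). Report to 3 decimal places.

0.161

Poor units: €600, €740, €840 (q = 3 of N = 11).
Log shortfalls: ln(1300/600) = 0.7732; ln(1300/740) = 0.5635; ln(1300/840) = 0.4367.
W = 1.773377 / 11 = 0.161.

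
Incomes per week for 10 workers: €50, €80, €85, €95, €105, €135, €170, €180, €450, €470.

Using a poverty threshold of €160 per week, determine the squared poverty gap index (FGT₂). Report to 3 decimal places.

0.125

Incomes under z: €50, €80, €85, €95, €105, €135 (q = 6 of N = 10).
Gap ratios (z−y)/z: (160−50)/160 = 0.6875; (160−80)/160 = 0.5000; (160−85)/160 = 0.4688; (160−95)/160 = 0.4062; (160−105)/160 = 0.3438; (160−135)/160 = 0.1562.
Squared: 0.4727; 0.2500; 0.2197; 0.1650; 0.1182; 0.0244.
Sum = 1.250000; P₂ = 1.250000 / 10 = 0.125.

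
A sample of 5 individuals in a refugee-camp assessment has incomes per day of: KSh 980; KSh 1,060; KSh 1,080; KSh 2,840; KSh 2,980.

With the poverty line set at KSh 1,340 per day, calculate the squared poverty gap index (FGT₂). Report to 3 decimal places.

Incomes under z: KSh 980, KSh 1,060, KSh 1,080 (q = 3 of N = 5).
Shortfall ratios: (1340−980)/1340 = 0.2687; (1340−1060)/1340 = 0.2090; (1340−1080)/1340 = 0.1940.
Squared: 0.0722; 0.0437; 0.0376.
Sum = 0.153486; P₂ = 0.153486 / 5 = 0.031.

0.031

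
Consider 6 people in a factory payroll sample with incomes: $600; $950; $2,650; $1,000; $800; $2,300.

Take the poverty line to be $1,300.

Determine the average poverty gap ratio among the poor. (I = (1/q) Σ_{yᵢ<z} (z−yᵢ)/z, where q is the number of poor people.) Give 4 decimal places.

Incomes under z: $600, $800, $950, $1,000 (q = 4 of N = 6).
Relative gaps: 0.5385, 0.3846, 0.2692, 0.2308; sum = 1.423077.
I averages over the q = 4 poor units only: 1.423077 / 4 = 0.3558.

0.3558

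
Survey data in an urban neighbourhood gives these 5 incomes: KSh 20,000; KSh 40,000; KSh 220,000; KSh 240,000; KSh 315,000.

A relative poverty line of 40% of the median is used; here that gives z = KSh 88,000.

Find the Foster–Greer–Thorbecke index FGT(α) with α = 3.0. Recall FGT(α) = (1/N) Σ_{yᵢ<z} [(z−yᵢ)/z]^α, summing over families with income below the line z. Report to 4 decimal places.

0.1247

Poor units: KSh 20,000, KSh 40,000 (q = 2 of N = 5).
Normalized shortfalls: (88000−20000)/88000 = 0.7727; (88000−40000)/88000 = 0.5455.
Raised to α = 3.0: 0.46140; 0.16228.
Sum = 0.623685; FGT(3.0) = 0.623685 / 5 = 0.1247.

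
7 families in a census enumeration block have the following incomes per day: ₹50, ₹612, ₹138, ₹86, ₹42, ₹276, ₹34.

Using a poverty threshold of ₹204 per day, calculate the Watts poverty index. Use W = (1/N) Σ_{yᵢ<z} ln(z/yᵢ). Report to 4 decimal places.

Below the line: ₹34, ₹42, ₹50, ₹86, ₹138 (q = 5 of N = 7).
Log shortfalls: ln(204/34) = 1.7918; ln(204/42) = 1.5805; ln(204/50) = 1.4061; ln(204/86) = 0.8638; ln(204/138) = 0.3909.
W = 6.032946 / 7 = 0.8618.

0.8618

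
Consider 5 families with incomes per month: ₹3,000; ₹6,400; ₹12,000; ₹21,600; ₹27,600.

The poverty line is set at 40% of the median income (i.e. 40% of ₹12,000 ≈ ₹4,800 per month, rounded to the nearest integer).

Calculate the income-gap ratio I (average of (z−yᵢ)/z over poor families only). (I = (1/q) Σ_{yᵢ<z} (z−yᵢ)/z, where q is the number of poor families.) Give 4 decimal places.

Below z: ₹3,000 (q = 1 of N = 5).
Shortfall ratios (z−y)/z: 0.3750; sum = 0.375000.
The income-gap ratio divides by q (the poor only): 0.375000 / 1 = 0.3750.

0.3750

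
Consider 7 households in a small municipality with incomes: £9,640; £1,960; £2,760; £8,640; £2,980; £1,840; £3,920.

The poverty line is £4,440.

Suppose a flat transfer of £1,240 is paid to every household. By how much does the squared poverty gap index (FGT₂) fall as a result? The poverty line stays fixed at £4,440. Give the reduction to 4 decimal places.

0.1051

Before: below the line — £1,840, £1,960, £2,760, £2,980, £3,920; squared poverty gap index (FGT₂) = 0.131416.
After the £1,240 transfer: below the line — £3,080, £3,200, £4,000, £4,220; squared poverty gap index (FGT₂) = 0.026299.
Reduction = 0.131416 − 0.026299 = 0.1051.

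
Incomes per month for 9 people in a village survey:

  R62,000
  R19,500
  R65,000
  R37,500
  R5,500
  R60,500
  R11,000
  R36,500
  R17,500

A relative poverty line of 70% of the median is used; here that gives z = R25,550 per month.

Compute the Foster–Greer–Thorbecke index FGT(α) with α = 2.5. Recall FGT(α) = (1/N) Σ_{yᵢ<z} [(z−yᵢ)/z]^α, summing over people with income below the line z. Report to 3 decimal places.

Below the line: R5,500, R11,000, R17,500, R19,500 (q = 4 of N = 9).
Relative gaps: (25550−5500)/25550 = 0.7847; (25550−11000)/25550 = 0.5695; (25550−17500)/25550 = 0.3151; (25550−19500)/25550 = 0.2368.
Raised to α = 2.5: 0.54552; 0.24473; 0.05572; 0.02728.
Sum = 0.873248; FGT(2.5) = 0.873248 / 9 = 0.097.

0.097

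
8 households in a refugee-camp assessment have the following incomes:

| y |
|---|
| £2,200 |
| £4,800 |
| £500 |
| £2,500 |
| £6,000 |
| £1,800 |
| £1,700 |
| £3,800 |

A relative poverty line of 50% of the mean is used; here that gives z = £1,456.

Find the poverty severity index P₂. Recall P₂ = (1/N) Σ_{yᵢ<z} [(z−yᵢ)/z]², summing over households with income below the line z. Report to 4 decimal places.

Below z: £500 (q = 1 of N = 8).
Relative gaps: (1456−500)/1456 = 0.6566.
Squared: 0.4311.
Sum = 0.431115; P₂ = 0.431115 / 8 = 0.0539.

0.0539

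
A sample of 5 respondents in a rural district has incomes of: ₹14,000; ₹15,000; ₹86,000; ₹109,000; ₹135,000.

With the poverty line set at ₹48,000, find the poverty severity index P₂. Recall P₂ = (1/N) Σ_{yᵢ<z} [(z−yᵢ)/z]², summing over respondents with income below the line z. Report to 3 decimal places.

0.195

Below z: ₹14,000, ₹15,000 (q = 2 of N = 5).
Gap ratios (z−y)/z: (48000−14000)/48000 = 0.7083; (48000−15000)/48000 = 0.6875.
Squared: 0.5017; 0.4727.
Sum = 0.974392; P₂ = 0.974392 / 5 = 0.195.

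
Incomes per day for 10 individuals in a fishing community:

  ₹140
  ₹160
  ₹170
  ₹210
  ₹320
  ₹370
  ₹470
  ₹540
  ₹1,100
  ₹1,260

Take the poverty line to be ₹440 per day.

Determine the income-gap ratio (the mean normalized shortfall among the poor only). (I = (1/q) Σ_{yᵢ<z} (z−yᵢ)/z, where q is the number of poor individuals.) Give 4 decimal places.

0.4811

Incomes under z: ₹140, ₹160, ₹170, ₹210, ₹320, ₹370 (q = 6 of N = 10).
Shortfall ratios (z−y)/z: 0.6818, 0.6364, 0.6136, 0.5227, 0.2727, 0.1591; sum = 2.886364.
The income-gap ratio divides by q (the poor only): 2.886364 / 6 = 0.4811.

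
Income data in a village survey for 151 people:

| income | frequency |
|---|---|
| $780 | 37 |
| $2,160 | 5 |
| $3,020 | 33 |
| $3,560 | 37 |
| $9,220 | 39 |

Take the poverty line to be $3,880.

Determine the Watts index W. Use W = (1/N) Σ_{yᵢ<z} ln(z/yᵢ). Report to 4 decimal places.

0.4884

Below the line: 37×$780, 5×$2,160, 33×$3,020, 37×$3,560 (q = 112 of N = 151).
ln(z/y) terms: ln(3880/780) = 1.6043 (×37); ln(3880/2160) = 0.5857 (×5); ln(3880/3020) = 0.2506 (×33); ln(3880/3560) = 0.0861 (×37).
W = 73.741451 / 151 = 0.4884.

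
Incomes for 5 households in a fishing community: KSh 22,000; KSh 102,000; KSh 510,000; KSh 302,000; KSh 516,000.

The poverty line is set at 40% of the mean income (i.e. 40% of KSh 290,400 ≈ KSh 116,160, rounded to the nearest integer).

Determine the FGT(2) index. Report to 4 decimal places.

Below z: KSh 22,000, KSh 102,000 (q = 2 of N = 5).
Shortfall ratios: (116160−22000)/116160 = 0.8106; (116160−102000)/116160 = 0.1219.
Squared: 0.6571; 0.0149.
Sum = 0.671942; P₂ = 0.671942 / 5 = 0.1344.

0.1344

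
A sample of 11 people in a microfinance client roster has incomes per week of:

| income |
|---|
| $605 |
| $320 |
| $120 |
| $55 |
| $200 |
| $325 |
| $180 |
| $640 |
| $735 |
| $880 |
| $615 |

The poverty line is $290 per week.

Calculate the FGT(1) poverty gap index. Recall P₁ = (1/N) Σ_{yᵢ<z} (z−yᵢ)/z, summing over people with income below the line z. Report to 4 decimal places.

Incomes under z: $55, $120, $180, $200 (q = 4 of N = 11).
Gap ratios (z−y)/z: (290−55)/290 = 0.8103; (290−120)/290 = 0.5862; (290−180)/290 = 0.3793; (290−200)/290 = 0.3103.
Σ = 2.086207. Dividing by the full population N = 11 gives P₁ = 0.1897.

0.1897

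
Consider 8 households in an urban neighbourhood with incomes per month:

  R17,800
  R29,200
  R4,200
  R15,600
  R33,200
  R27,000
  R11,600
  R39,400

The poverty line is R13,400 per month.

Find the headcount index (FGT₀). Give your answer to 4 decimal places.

0.2500

2 of the 8 households have income below R13,400.
H = 2/8 = 0.2500.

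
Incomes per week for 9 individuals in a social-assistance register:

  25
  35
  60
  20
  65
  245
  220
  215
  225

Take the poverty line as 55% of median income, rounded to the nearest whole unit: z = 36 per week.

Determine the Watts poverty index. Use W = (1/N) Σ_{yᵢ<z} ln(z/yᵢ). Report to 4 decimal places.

Below the line: 20, 25, 35 (q = 3 of N = 9).
Log shortfalls: ln(36/20) = 0.5878; ln(36/25) = 0.3646; ln(36/35) = 0.0282.
W = 0.980601 / 9 = 0.1090.

0.1090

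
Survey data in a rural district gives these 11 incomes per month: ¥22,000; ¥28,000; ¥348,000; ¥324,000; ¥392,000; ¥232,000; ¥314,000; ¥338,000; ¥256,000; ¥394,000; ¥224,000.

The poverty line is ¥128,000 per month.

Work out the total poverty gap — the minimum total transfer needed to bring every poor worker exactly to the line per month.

Incomes under z: ¥22,000, ¥28,000 (q = 2 of N = 11).
Individual gaps: 128000−22000 = 106000; 128000−28000 = 100000.
Aggregate gap = ¥206,000.

¥206,000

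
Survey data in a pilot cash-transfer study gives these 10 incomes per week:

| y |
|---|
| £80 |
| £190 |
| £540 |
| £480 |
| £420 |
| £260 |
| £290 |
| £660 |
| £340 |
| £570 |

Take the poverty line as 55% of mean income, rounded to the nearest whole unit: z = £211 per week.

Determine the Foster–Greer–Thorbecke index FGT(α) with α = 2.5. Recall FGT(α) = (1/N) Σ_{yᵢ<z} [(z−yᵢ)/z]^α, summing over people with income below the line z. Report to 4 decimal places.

0.0307

Poor units: £80, £190 (q = 2 of N = 10).
Shortfall ratios: (211−80)/211 = 0.6209; (211−190)/211 = 0.0995.
Raised to α = 2.5: 0.30372; 0.00312.
Sum = 0.306844; FGT(2.5) = 0.306844 / 10 = 0.0307.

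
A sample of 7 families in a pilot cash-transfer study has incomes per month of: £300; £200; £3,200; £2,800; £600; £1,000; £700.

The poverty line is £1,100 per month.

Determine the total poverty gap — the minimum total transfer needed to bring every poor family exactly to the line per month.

Poor units: £200, £300, £600, £700, £1,000 (q = 5 of N = 7).
Individual gaps: 1100−200 = 900; 1100−300 = 800; 1100−600 = 500; 1100−700 = 400; 1100−1000 = 100.
Aggregate gap = £2,700.

£2,700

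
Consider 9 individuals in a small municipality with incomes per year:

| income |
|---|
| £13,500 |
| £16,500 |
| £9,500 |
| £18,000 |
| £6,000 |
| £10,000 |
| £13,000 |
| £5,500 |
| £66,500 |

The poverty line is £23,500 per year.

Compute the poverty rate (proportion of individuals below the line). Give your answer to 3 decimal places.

8 of the 9 individuals have income below £23,500.
H = 8/9 = 0.889.

0.889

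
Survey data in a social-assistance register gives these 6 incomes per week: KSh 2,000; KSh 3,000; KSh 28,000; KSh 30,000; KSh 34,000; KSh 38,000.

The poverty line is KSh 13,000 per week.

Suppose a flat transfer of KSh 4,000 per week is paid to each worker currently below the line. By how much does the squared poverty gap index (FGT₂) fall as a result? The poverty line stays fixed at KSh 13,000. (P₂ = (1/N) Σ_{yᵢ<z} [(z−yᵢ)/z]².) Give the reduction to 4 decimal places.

Before: below the line — KSh 2,000, KSh 3,000; squared poverty gap index (FGT₂) = 0.217949.
After the KSh 4,000 transfer: below the line — KSh 6,000, KSh 7,000; squared poverty gap index (FGT₂) = 0.083826.
Reduction = 0.217949 − 0.083826 = 0.1341.

0.1341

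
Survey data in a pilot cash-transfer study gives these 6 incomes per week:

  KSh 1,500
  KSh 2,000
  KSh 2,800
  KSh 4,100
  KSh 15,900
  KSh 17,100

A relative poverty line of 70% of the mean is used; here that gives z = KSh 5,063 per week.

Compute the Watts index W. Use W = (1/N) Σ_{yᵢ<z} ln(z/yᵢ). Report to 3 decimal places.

0.491

Below z: KSh 1,500, KSh 2,000, KSh 2,800, KSh 4,100 (q = 4 of N = 6).
Log shortfalls: ln(5063/1500) = 1.2165; ln(5063/2000) = 0.9288; ln(5063/2800) = 0.5923; ln(5063/4100) = 0.2110.
W = 2.948618 / 6 = 0.491.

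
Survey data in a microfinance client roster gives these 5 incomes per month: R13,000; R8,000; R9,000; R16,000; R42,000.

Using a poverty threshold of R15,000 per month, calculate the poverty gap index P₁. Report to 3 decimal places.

0.200

Below the line: R8,000, R9,000, R13,000 (q = 3 of N = 5).
Shortfall ratios: (15000−8000)/15000 = 0.4667; (15000−9000)/15000 = 0.4000; (15000−13000)/15000 = 0.1333.
Sum of shortfalls = 1.000000; P₁ averages over all N: 1.000000 / 5 = 0.200.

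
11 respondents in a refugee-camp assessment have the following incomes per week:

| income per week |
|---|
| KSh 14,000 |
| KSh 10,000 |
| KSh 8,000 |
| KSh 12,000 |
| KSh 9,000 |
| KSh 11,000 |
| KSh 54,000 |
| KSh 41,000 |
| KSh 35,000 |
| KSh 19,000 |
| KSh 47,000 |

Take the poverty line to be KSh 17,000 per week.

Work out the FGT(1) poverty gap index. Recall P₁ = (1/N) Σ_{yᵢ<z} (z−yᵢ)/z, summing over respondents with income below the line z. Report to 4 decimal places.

Incomes under z: KSh 8,000, KSh 9,000, KSh 10,000, KSh 11,000, KSh 12,000, KSh 14,000 (q = 6 of N = 11).
Relative gaps: (17000−8000)/17000 = 0.5294; (17000−9000)/17000 = 0.4706; (17000−10000)/17000 = 0.4118; (17000−11000)/17000 = 0.3529; (17000−12000)/17000 = 0.2941; (17000−14000)/17000 = 0.1765.
Σ = 2.235294. Dividing by the full population N = 11 gives P₁ = 0.2032.

0.2032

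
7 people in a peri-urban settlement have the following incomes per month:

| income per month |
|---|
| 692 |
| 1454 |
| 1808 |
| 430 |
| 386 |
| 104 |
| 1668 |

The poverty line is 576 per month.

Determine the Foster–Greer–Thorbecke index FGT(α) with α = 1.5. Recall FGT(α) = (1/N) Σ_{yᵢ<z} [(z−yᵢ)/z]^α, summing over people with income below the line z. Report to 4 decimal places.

Poor units: 104, 386, 430 (q = 3 of N = 7).
Shortfall ratios: (576−104)/576 = 0.8194; (576−386)/576 = 0.3299; (576−430)/576 = 0.2535.
Raised to α = 1.5: 0.74179; 0.18945; 0.12761.
Sum = 1.058851; FGT(1.5) = 1.058851 / 7 = 0.1513.

0.1513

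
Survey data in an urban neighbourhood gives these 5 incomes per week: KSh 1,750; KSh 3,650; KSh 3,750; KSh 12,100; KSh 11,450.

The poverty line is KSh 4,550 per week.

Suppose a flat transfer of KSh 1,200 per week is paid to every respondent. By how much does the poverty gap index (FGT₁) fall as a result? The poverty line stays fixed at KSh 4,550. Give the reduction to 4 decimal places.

0.1275

Before: below the line — KSh 1,750, KSh 3,650, KSh 3,750; poverty gap index (FGT₁) = 0.197802.
After the KSh 1,200 transfer: below the line — KSh 2,950; poverty gap index (FGT₁) = 0.070330.
Reduction = 0.197802 − 0.070330 = 0.1275.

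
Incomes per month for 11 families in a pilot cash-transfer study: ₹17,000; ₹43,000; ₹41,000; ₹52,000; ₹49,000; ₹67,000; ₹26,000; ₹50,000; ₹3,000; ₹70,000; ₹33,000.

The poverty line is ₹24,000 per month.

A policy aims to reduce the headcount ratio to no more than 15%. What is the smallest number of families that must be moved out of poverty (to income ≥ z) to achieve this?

1

Currently q = 2 of N = 11 are below the line (H = 0.182).
A headcount ratio of at most 15% allows at most ⌊0.15 × 11⌋ = 1 poor families.
So at least 2 − 1 = 1 must be lifted.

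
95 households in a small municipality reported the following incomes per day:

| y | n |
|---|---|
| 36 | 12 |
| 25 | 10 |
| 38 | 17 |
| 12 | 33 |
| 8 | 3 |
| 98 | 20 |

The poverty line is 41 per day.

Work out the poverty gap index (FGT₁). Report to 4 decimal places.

0.3407

Incomes under z: 3×8, 33×12, 10×25, 12×36, 17×38 (q = 75 of N = 95).
Shortfall ratios: (41−8)/41 = 0.8049 (×3); (41−12)/41 = 0.7073 (×33); (41−25)/41 = 0.3902 (×10); (41−36)/41 = 0.1220 (×12); (41−38)/41 = 0.0732 (×17).
Sum of shortfalls = 32.365854; P₁ averages over all N: 32.365854 / 95 = 0.3407.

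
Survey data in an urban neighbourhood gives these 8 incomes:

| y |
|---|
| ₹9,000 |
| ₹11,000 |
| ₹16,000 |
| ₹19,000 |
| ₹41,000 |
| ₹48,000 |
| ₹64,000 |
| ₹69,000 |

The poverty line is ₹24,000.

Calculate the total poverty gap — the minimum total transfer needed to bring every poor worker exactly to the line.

₹41,000

Incomes under z: ₹9,000, ₹11,000, ₹16,000, ₹19,000 (q = 4 of N = 8).
Individual gaps: 24000−9000 = 15000; 24000−11000 = 13000; 24000−16000 = 8000; 24000−19000 = 5000.
Aggregate gap = ₹41,000.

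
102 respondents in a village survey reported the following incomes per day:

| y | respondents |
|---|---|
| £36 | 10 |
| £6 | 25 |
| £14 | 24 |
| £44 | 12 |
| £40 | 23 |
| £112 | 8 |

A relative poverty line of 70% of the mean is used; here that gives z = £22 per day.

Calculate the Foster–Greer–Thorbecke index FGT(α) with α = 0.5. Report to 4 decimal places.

Below the line: 25×£6, 24×£14 (q = 49 of N = 102).
Relative gaps: (22−6)/22 = 0.7273 (×25); (22−14)/22 = 0.3636 (×24).
Raised to α = 0.5: 0.85280 (×25); 0.60302 (×24).
Sum = 35.792616; FGT(0.5) = 35.792616 / 102 = 0.3509.

0.3509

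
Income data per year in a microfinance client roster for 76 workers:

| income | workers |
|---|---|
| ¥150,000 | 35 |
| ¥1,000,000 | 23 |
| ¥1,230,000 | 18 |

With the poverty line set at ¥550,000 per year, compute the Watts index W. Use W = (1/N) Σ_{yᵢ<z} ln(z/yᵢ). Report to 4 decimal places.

Poor units: 35×¥150,000 (q = 35 of N = 76).
Log gaps: ln(550000/150000) = 1.2993 (×35).
W = 45.474904 / 76 = 0.5984.

0.5984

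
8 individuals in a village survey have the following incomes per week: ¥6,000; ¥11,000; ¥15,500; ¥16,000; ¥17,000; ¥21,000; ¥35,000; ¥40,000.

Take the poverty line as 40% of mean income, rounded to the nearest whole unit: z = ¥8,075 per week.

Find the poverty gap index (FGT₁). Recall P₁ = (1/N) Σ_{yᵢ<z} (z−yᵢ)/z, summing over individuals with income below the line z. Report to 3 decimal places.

0.032

Below z: ¥6,000 (q = 1 of N = 8).
Normalized shortfalls: (8075−6000)/8075 = 0.2570.
Sum of shortfalls = 0.256966; P₁ averages over all N: 0.256966 / 8 = 0.032.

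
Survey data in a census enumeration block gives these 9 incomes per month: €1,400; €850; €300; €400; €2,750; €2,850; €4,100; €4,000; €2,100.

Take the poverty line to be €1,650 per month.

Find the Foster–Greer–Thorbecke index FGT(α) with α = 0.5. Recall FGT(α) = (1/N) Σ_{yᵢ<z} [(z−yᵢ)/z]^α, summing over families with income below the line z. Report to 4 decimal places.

0.3178

Below the line: €300, €400, €850, €1,400 (q = 4 of N = 9).
Normalized shortfalls: (1650−300)/1650 = 0.8182; (1650−400)/1650 = 0.7576; (1650−850)/1650 = 0.4848; (1650−1400)/1650 = 0.1515.
Raised to α = 0.5: 0.90453; 0.87039; 0.69631; 0.38925.
Sum = 2.860482; FGT(0.5) = 2.860482 / 9 = 0.3178.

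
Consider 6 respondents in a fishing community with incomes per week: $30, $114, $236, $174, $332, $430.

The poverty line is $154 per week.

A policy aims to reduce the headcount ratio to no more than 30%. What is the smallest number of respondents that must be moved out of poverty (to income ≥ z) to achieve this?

Currently q = 2 of N = 6 are below the line (H = 0.333).
A headcount ratio of at most 30% allows at most ⌊0.30 × 6⌋ = 1 poor respondents.
So at least 2 − 1 = 1 must be lifted.

1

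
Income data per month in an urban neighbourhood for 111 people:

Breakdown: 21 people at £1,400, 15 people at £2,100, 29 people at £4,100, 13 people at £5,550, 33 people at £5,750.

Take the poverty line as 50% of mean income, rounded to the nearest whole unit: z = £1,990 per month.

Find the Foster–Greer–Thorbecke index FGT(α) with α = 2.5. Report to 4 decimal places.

Incomes under z: 21×£1,400 (q = 21 of N = 111).
Gap ratios (z−y)/z: (1990−1400)/1990 = 0.2965 (×21).
Raised to α = 2.5: 0.04786 (×21).
Sum = 1.005117; FGT(2.5) = 1.005117 / 111 = 0.0091.

0.0091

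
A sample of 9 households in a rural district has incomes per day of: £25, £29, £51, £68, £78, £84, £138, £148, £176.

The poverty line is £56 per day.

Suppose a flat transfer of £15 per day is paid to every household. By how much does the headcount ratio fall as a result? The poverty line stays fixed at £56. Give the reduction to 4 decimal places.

0.1111

Before: below the line — £25, £29, £51; headcount ratio = 0.333333.
After the £15 transfer: below the line — £40, £44; headcount ratio = 0.222222.
Reduction = 0.333333 − 0.222222 = 0.1111.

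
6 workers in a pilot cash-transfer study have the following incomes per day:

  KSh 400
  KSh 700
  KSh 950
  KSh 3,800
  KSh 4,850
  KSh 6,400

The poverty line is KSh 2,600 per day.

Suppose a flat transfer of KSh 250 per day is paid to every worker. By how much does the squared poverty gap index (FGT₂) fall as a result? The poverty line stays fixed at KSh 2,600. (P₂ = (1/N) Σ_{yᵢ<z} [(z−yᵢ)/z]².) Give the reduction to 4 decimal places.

0.0663

Before: below the line — KSh 400, KSh 700, KSh 950; squared poverty gap index (FGT₂) = 0.275456.
After the KSh 250 transfer: below the line — KSh 650, KSh 950, KSh 1,200; squared poverty gap index (FGT₂) = 0.209196.
Reduction = 0.275456 − 0.209196 = 0.0663.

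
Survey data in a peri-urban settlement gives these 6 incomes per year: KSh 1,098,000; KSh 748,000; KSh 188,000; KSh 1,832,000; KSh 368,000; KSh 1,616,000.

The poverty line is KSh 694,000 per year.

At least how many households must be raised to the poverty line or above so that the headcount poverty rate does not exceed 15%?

2

Currently q = 2 of N = 6 are below the line (H = 0.333).
A headcount ratio of at most 15% allows at most ⌊0.15 × 6⌋ = 0 poor households.
So at least 2 − 0 = 2 must be lifted.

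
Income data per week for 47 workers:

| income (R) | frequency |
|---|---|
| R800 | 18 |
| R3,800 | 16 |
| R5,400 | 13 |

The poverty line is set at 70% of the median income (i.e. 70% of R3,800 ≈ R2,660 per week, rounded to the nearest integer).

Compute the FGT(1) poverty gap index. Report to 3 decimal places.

0.268

Below z: 18×R800 (q = 18 of N = 47).
Relative gaps: (2660−800)/2660 = 0.6992 (×18).
Σ = 12.586466. Dividing by the full population N = 47 gives P₁ = 0.268.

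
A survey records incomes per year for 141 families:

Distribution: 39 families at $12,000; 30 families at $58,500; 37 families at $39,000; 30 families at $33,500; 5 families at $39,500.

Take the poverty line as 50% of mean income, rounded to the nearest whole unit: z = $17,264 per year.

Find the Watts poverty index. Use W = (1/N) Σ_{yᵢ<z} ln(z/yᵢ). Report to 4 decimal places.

Below the line: 39×$12,000 (q = 39 of N = 141).
Log shortfalls: ln(17264/12000) = 0.3637 (×39).
W = 14.184954 / 141 = 0.1006.

0.1006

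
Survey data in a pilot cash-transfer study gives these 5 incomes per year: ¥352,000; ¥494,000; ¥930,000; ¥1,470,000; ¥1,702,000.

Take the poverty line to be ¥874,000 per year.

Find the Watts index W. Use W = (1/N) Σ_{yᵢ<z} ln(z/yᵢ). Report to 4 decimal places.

Below the line: ¥352,000, ¥494,000 (q = 2 of N = 5).
ln(z/y) terms: ln(874000/352000) = 0.9094; ln(874000/494000) = 0.5705.
W = 1.479994 / 5 = 0.2960.

0.2960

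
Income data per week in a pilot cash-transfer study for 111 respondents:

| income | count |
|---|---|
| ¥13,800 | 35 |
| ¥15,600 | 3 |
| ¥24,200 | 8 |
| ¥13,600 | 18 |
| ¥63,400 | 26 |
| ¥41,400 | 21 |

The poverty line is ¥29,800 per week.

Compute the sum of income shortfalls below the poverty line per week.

¥939,000

Incomes under z: 18×¥13,600, 35×¥13,800, 3×¥15,600, 8×¥24,200 (q = 64 of N = 111).
Individual gaps: 18×(29800−13600) = 291600; 35×(29800−13800) = 560000; 3×(29800−15600) = 42600; 8×(29800−24200) = 44800.
Aggregate gap = ¥939,000.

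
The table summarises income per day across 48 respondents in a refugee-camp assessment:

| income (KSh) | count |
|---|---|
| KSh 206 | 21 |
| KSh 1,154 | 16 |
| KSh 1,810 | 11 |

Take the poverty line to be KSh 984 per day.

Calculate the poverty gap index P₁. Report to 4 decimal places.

Poor units: 21×KSh 206 (q = 21 of N = 48).
Shortfall ratios: (984−206)/984 = 0.7907 (×21).
Sum of shortfalls = 16.603659; P₁ averages over all N: 16.603659 / 48 = 0.3459.

0.3459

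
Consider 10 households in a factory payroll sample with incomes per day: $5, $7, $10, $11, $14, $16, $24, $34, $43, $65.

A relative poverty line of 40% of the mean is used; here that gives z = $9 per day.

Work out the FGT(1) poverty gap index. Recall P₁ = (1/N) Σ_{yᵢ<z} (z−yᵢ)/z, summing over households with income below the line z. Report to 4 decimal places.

Poor units: $5, $7 (q = 2 of N = 10).
Relative gaps: (9−5)/9 = 0.4444; (9−7)/9 = 0.2222.
Sum of shortfalls = 0.666667; P₁ averages over all N: 0.666667 / 10 = 0.0667.

0.0667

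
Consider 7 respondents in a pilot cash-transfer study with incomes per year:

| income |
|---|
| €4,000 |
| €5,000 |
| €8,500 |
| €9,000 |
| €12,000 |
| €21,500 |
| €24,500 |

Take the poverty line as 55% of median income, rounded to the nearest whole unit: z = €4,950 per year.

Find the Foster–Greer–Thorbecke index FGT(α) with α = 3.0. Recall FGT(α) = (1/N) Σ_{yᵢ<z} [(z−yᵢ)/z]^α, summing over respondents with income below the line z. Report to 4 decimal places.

0.0010

Below the line: €4,000 (q = 1 of N = 7).
Shortfall ratios: (4950−4000)/4950 = 0.1919.
Raised to α = 3.0: 0.00707.
Sum = 0.007069; FGT(3.0) = 0.007069 / 7 = 0.0010.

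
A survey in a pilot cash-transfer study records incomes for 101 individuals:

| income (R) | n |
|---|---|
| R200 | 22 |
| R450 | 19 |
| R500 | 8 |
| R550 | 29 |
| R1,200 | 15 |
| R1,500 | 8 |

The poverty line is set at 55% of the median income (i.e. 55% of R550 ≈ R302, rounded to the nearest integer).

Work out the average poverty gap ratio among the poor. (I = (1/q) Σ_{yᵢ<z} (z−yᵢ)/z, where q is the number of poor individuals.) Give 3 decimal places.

Poor units: 22×R200 (q = 22 of N = 101).
Shortfall ratios (z−y)/z: 0.3377 (×22); sum = 7.430464.
I averages over the q = 22 poor units only: 7.430464 / 22 = 0.338.

0.338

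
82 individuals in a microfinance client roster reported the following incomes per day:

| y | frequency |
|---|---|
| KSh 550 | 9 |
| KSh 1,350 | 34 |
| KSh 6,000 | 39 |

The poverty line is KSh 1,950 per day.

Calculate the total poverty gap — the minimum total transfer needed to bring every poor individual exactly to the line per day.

Below the line: 9×KSh 550, 34×KSh 1,350 (q = 43 of N = 82).
Individual gaps: 9×(1950−550) = 12600; 34×(1950−1350) = 20400.
Aggregate gap = KSh 33,000.

KSh 33,000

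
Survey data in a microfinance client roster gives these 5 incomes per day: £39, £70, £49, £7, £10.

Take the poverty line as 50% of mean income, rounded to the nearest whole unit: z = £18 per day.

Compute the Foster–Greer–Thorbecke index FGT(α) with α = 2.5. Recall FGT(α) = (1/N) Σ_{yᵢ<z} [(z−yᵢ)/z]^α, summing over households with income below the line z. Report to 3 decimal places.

0.085

Below z: £7, £10 (q = 2 of N = 5).
Normalized shortfalls: (18−7)/18 = 0.6111; (18−10)/18 = 0.4444.
Raised to α = 2.5: 0.29194; 0.13169.
Sum = 0.423632; FGT(2.5) = 0.423632 / 5 = 0.085.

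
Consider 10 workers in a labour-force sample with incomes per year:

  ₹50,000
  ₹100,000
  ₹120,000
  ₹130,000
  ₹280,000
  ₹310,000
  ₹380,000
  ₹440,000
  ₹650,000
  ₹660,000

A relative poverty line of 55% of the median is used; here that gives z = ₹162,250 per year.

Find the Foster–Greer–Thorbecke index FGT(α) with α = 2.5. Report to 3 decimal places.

Poor units: ₹50,000, ₹100,000, ₹120,000, ₹130,000 (q = 4 of N = 10).
Shortfall ratios: (162250−50000)/162250 = 0.6918; (162250−100000)/162250 = 0.3837; (162250−120000)/162250 = 0.2604; (162250−130000)/162250 = 0.1988.
Raised to α = 2.5: 0.39811; 0.09118; 0.03460; 0.01761.
Sum = 0.541505; FGT(2.5) = 0.541505 / 10 = 0.054.

0.054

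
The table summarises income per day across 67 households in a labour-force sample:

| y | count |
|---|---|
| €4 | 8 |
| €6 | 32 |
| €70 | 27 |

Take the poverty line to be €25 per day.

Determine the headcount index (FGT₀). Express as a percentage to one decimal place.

59.7%

40 of the 67 households have income below €25.
H = 40/67 = 59.7%.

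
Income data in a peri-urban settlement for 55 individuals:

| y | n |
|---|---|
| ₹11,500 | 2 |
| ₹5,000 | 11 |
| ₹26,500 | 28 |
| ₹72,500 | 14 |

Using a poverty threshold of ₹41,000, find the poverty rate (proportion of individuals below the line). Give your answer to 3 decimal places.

41 of the 55 individuals have income below ₹41,000.
H = 41/55 = 0.745.

0.745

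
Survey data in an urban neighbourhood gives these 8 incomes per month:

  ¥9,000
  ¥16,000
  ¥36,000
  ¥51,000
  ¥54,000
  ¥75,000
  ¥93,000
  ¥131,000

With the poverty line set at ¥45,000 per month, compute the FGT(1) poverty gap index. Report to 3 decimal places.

0.206

Below the line: ¥9,000, ¥16,000, ¥36,000 (q = 3 of N = 8).
Relative gaps: (45000−9000)/45000 = 0.8000; (45000−16000)/45000 = 0.6444; (45000−36000)/45000 = 0.2000.
Sum of shortfalls = 1.644444; P₁ averages over all N: 1.644444 / 8 = 0.206.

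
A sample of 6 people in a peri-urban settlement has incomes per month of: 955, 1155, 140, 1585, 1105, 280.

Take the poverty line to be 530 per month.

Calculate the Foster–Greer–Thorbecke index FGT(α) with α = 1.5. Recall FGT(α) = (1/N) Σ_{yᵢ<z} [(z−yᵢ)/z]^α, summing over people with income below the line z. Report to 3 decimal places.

0.159

Poor units: 140, 280 (q = 2 of N = 6).
Normalized shortfalls: (530−140)/530 = 0.7358; (530−280)/530 = 0.4717.
Raised to α = 1.5: 0.63122; 0.32396.
Sum = 0.955187; FGT(1.5) = 0.955187 / 6 = 0.159.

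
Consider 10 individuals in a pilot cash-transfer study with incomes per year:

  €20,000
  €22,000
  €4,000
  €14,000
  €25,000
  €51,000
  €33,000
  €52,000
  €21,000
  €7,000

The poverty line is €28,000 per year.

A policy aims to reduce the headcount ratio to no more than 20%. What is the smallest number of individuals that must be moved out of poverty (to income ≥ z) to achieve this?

5

Currently q = 7 of N = 10 are below the line (H = 0.700).
A headcount ratio of at most 20% allows at most ⌊0.20 × 10⌋ = 2 poor individuals.
So at least 7 − 2 = 5 must be lifted.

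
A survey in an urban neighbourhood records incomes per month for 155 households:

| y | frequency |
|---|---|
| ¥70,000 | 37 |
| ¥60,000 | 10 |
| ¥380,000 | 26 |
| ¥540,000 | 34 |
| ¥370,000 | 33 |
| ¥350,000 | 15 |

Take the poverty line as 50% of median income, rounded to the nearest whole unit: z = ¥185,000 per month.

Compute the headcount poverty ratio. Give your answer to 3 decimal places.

0.303

47 of the 155 households have income below ¥185,000.
H = 47/155 = 0.303.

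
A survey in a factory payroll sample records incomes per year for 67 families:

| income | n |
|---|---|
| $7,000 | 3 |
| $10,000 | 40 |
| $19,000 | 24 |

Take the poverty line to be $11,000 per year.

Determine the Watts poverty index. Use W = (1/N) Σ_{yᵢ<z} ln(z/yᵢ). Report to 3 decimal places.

Below the line: 3×$7,000, 40×$10,000 (q = 43 of N = 67).
ln(z/y) terms: ln(11000/7000) = 0.4520 (×3); ln(11000/10000) = 0.0953 (×40).
W = 5.168363 / 67 = 0.077.

0.077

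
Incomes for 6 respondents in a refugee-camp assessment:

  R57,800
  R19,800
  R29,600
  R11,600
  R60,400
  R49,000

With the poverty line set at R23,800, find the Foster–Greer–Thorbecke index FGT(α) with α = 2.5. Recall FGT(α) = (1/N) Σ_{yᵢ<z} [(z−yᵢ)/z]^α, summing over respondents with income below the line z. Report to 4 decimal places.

0.0333

Poor units: R11,600, R19,800 (q = 2 of N = 6).
Shortfall ratios: (23800−11600)/23800 = 0.5126; (23800−19800)/23800 = 0.1681.
Raised to α = 2.5: 0.18813; 0.01158.
Sum = 0.199710; FGT(2.5) = 0.199710 / 6 = 0.0333.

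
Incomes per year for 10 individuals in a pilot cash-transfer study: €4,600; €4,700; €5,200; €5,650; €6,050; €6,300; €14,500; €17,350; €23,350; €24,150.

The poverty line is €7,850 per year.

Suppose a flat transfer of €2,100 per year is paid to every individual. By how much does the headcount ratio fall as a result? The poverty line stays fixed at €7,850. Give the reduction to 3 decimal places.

Before: below the line — €4,600, €4,700, €5,200, €5,650, €6,050, €6,300; headcount ratio = 0.60000.
After the €2,100 transfer: below the line — €6,700, €6,800, €7,300, €7,750; headcount ratio = 0.40000.
Reduction = 0.60000 − 0.40000 = 0.200.

0.200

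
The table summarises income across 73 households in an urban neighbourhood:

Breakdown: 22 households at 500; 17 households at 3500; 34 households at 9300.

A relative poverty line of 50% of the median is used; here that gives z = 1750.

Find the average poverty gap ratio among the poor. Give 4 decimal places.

0.7143

Poor units: 22×500 (q = 22 of N = 73).
Relative gaps: 0.7143 (×22); sum = 15.714286.
I averages over the q = 22 poor units only: 15.714286 / 22 = 0.7143.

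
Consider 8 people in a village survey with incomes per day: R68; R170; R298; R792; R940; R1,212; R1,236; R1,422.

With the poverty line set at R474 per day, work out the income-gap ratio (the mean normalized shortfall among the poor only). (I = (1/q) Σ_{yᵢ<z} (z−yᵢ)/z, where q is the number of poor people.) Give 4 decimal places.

Poor units: R68, R170, R298 (q = 3 of N = 8).
Relative gaps: 0.8565, 0.6414, 0.3713; sum = 1.869198.
I averages over the q = 3 poor units only: 1.869198 / 3 = 0.6231.

0.6231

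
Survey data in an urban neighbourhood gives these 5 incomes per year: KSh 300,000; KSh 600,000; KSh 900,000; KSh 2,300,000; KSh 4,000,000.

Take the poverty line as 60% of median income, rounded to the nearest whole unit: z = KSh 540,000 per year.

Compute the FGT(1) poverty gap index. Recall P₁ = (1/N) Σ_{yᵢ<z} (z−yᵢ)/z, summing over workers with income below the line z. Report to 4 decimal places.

Below the line: KSh 300,000 (q = 1 of N = 5).
Relative gaps: (540000−300000)/540000 = 0.4444.
Σ = 0.444444. Dividing by the full population N = 5 gives P₁ = 0.0889.

0.0889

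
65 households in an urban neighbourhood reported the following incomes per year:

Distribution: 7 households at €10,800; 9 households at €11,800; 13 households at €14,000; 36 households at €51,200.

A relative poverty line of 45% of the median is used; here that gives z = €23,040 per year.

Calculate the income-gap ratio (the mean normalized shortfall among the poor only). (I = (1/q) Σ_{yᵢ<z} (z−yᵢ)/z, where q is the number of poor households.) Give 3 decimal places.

Below the line: 7×€10,800, 9×€11,800, 13×€14,000 (q = 29 of N = 65).
Relative gaps: 0.5312 (×7), 0.4878 (×9), 0.3924 (×13); sum = 13.210069.
I averages over the q = 29 poor units only: 13.210069 / 29 = 0.456.

0.456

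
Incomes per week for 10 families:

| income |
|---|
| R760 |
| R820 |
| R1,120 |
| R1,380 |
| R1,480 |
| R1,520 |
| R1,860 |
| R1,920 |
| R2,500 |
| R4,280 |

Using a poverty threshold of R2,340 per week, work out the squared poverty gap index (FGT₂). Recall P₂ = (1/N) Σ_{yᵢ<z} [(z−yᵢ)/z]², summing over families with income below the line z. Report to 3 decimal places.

0.165

Below z: R760, R820, R1,120, R1,380, R1,480, R1,520, R1,860, R1,920 (q = 8 of N = 10).
Normalized shortfalls: (2340−760)/2340 = 0.6752; (2340−820)/2340 = 0.6496; (2340−1120)/2340 = 0.5214; (2340−1380)/2340 = 0.4103; (2340−1480)/2340 = 0.3675; (2340−1520)/2340 = 0.3504; (2340−1860)/2340 = 0.2051; (2340−1920)/2340 = 0.1795.
Squared: 0.4559; 0.4219; 0.2718; 0.1683; 0.1351; 0.1228; 0.0421; 0.0322.
Sum = 1.650157; P₂ = 1.650157 / 10 = 0.165.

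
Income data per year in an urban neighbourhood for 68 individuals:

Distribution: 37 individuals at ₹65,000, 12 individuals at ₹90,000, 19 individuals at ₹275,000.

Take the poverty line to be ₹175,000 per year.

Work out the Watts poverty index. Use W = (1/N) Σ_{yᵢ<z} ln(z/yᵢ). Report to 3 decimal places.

0.656

Incomes under z: 37×₹65,000, 12×₹90,000 (q = 49 of N = 68).
Log gaps: ln(175000/65000) = 0.9904 (×37); ln(175000/90000) = 0.6650 (×12).
W = 44.624468 / 68 = 0.656.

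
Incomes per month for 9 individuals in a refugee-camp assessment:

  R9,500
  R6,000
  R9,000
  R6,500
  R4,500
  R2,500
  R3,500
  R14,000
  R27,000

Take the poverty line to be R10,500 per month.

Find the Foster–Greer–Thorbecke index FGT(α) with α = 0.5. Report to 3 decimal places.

Below z: R2,500, R3,500, R4,500, R6,000, R6,500, R9,000, R9,500 (q = 7 of N = 9).
Relative gaps: (10500−2500)/10500 = 0.7619; (10500−3500)/10500 = 0.6667; (10500−4500)/10500 = 0.5714; (10500−6000)/10500 = 0.4286; (10500−6500)/10500 = 0.3810; (10500−9000)/10500 = 0.1429; (10500−9500)/10500 = 0.0952.
Raised to α = 0.5: 0.87287; 0.81650; 0.75593; 0.65465; 0.61721; 0.37796; 0.30861.
Sum = 4.403735; FGT(0.5) = 4.403735 / 9 = 0.489.

0.489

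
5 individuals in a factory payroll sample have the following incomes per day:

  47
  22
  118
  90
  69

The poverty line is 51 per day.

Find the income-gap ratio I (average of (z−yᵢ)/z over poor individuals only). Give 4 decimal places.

Incomes under z: 22, 47 (q = 2 of N = 5).
Shortfall ratios (z−y)/z: 0.5686, 0.0784; sum = 0.647059.
I averages over the q = 2 poor units only: 0.647059 / 2 = 0.3235.

0.3235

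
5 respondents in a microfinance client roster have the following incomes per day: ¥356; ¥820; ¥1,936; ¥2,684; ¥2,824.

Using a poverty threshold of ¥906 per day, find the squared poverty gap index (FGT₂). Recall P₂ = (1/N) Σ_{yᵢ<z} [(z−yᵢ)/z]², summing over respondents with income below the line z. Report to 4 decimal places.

0.0755

Incomes under z: ¥356, ¥820 (q = 2 of N = 5).
Shortfall ratios: (906−356)/906 = 0.6071; (906−820)/906 = 0.0949.
Squared: 0.3685; 0.0090.
Sum = 0.377537; P₂ = 0.377537 / 5 = 0.0755.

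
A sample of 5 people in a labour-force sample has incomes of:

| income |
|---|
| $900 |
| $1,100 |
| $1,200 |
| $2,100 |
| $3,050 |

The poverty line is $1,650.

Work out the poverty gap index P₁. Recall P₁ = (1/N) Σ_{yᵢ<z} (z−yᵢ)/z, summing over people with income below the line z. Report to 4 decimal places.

Below z: $900, $1,100, $1,200 (q = 3 of N = 5).
Relative gaps: (1650−900)/1650 = 0.4545; (1650−1100)/1650 = 0.3333; (1650−1200)/1650 = 0.2727.
Σ = 1.060606. Dividing by the full population N = 5 gives P₁ = 0.2121.

0.2121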